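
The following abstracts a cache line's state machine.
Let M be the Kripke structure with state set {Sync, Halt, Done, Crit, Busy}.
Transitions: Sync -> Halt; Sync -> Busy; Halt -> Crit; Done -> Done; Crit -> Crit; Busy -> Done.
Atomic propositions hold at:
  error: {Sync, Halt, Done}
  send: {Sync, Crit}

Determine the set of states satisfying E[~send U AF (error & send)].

{Sync}

Sat(~send) = {Halt, Done, Busy}
Sat(error & send) = {Sync}
AF (error & send): least fixpoint, start Z0 = {Sync}, add states with every successor in Z. Already a fixed point.
Sat(AF (error & send)) = {Sync}
E[~send U AF (error & send)]: least fixpoint, start Z0 = Sat(AF (error & send)) = {Sync}, add states in Sat(~send) with some successor in Z. Already a fixed point.
Sat(E[~send U AF (error & send)]) = {Sync}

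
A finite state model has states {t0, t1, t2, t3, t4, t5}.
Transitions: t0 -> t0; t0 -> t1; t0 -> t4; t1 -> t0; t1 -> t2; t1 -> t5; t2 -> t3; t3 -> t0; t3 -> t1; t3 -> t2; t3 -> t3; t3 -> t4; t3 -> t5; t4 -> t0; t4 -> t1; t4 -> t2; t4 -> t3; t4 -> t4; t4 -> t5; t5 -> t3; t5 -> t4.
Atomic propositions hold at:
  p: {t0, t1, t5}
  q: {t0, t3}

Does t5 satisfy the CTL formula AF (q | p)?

Sat(q | p) = {t0, t1, t3, t5}
AF (q | p): least fixpoint, start Z0 = {t0, t1, t3, t5}, add states with every successor in Z. Z1 = {t0, t1, t2, t3, t5}; fixed.
Sat(AF (q | p)) = {t0, t1, t2, t3, t5}
t5 ∈ Sat(AF (q | p)) = {t0, t1, t2, t3, t5}, so the formula holds at t5.

Yes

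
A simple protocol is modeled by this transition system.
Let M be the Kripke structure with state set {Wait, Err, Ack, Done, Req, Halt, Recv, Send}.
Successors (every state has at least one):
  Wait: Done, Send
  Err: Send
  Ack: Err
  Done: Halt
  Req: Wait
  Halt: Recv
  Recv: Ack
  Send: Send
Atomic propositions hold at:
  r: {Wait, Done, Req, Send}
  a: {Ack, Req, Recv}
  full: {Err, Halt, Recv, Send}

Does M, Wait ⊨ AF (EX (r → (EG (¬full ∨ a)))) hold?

No

Sat(¬full) = {Wait, Ack, Done, Req}
Sat(¬full ∨ a) = {Wait, Ack, Done, Req, Recv}
EG (¬full ∨ a): greatest fixpoint, start Z0 = {Wait, Ack, Done, Req, Recv}, keep only states in Sat with some successor in Z. Z1 = {Wait, Req, Recv}; Z2 = {Req}; Z3 = ∅; fixed.
Sat(EG (¬full ∨ a)) = ∅
Sat(r → (EG (¬full ∨ a))) = {Err, Ack, Halt, Recv}
Sat(EX (r → (EG (¬full ∨ a)))) = {s : some successor in {Err, Ack, Halt, Recv}} = {Ack, Done, Halt, Recv}
AF (EX (r → (EG (¬full ∨ a)))): least fixpoint, start Z0 = {Ack, Done, Halt, Recv}, add states with every successor in Z. Already a fixed point.
Sat(AF (EX (r → (EG (¬full ∨ a))))) = {Ack, Done, Halt, Recv}
Wait ∉ Sat(AF (EX (r → (EG (¬full ∨ a))))) = {Ack, Done, Halt, Recv}, so the formula does not hold at Wait.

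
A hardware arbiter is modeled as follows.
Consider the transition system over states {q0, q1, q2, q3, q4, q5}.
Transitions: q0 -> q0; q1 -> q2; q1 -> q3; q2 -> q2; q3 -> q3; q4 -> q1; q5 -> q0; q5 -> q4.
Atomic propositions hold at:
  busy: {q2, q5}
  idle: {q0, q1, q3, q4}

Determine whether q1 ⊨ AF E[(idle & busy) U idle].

Yes

Sat(idle & busy) = ∅
E[(idle & busy) U idle]: least fixpoint, start Z0 = Sat(idle) = {q0, q1, q3, q4}, add states in Sat(idle & busy) with some successor in Z. Already a fixed point.
Sat(E[(idle & busy) U idle]) = {q0, q1, q3, q4}
AF E[(idle & busy) U idle]: least fixpoint, start Z0 = {q0, q1, q3, q4}, add states with every successor in Z. Z1 = {q0, q1, q3, q4, q5}; fixed.
Sat(AF E[(idle & busy) U idle]) = {q0, q1, q3, q4, q5}
q1 ∈ Sat(AF E[(idle & busy) U idle]) = {q0, q1, q3, q4, q5}, so the formula holds at q1.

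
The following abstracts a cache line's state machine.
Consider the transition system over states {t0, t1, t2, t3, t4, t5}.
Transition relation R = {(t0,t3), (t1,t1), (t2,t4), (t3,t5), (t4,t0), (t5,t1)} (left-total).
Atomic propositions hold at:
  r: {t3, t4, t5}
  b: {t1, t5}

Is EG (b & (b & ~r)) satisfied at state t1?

Sat(~r) = {t0, t1, t2}
Sat(b & ~r) = {t1}
Sat(b & (b & ~r)) = {t1}
EG (b & (b & ~r)): greatest fixpoint, start Z0 = {t1}, keep only states in Sat with some successor in Z. Already a fixed point.
Sat(EG (b & (b & ~r))) = {t1}
t1 ∈ Sat(EG (b & (b & ~r))) = {t1}, so the formula holds at t1.

Yes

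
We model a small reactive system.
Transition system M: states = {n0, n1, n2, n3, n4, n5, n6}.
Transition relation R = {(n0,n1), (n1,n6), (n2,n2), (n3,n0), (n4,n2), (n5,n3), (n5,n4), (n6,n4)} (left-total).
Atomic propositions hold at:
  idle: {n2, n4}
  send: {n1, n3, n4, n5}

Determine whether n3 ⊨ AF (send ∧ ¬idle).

Yes

Sat(¬idle) = {n0, n1, n3, n5, n6}
Sat(send ∧ ¬idle) = {n1, n3, n5}
AF (send ∧ ¬idle): least fixpoint, start Z0 = {n1, n3, n5}, add states with every successor in Z. Z1 = {n0, n1, n3, n5}; fixed.
Sat(AF (send ∧ ¬idle)) = {n0, n1, n3, n5}
n3 ∈ Sat(AF (send ∧ ¬idle)) = {n0, n1, n3, n5}, so the formula holds at n3.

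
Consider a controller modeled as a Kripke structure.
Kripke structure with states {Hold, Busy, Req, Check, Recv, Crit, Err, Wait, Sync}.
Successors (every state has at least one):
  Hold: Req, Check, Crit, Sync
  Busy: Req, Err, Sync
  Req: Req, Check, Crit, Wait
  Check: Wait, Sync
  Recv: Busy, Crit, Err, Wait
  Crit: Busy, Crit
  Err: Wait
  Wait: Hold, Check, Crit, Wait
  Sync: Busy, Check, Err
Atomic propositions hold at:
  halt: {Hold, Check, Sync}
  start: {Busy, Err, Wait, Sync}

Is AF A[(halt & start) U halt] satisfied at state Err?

No

Sat(halt & start) = {Sync}
A[(halt & start) U halt]: least fixpoint, start Z0 = Sat(halt) = {Hold, Check, Sync}, add states in Sat(halt & start) with every successor in Z. Already a fixed point.
Sat(A[(halt & start) U halt]) = {Hold, Check, Sync}
AF A[(halt & start) U halt]: least fixpoint, start Z0 = {Hold, Check, Sync}, add states with every successor in Z. Already a fixed point.
Sat(AF A[(halt & start) U halt]) = {Hold, Check, Sync}
Err ∉ Sat(AF A[(halt & start) U halt]) = {Hold, Check, Sync}, so the formula does not hold at Err.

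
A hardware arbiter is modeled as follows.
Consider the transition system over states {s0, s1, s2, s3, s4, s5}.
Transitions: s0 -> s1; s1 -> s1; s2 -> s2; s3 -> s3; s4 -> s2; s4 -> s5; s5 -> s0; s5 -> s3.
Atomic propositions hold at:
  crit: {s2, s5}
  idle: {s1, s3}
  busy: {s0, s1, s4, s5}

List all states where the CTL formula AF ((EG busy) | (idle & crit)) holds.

EG busy: greatest fixpoint, start Z0 = {s0, s1, s4, s5}, keep only states in Sat with some successor in Z. Already a fixed point.
Sat(EG busy) = {s0, s1, s4, s5}
Sat(idle & crit) = ∅
Sat((EG busy) | (idle & crit)) = {s0, s1, s4, s5}
AF ((EG busy) | (idle & crit)): least fixpoint, start Z0 = {s0, s1, s4, s5}, add states with every successor in Z. Already a fixed point.
Sat(AF ((EG busy) | (idle & crit))) = {s0, s1, s4, s5}

{s0, s1, s4, s5}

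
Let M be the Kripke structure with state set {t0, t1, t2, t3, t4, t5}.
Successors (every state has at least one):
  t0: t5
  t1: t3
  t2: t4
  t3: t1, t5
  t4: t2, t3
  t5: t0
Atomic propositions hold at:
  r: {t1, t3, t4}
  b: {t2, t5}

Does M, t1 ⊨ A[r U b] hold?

A[r U b]: least fixpoint, start Z0 = Sat(b) = {t2, t5}, add states in Sat(r) with every successor in Z. Already a fixed point.
Sat(A[r U b]) = {t2, t5}
t1 ∉ Sat(A[r U b]) = {t2, t5}, so the formula does not hold at t1.

No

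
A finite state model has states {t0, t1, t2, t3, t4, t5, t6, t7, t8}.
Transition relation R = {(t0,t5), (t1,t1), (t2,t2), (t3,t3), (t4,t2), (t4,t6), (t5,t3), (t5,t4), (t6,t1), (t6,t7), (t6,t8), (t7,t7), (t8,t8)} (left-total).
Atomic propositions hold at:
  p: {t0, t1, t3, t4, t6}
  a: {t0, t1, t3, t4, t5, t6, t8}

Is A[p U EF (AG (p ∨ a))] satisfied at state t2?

Sat(p ∨ a) = {t0, t1, t3, t4, t5, t6, t8}
AG (p ∨ a): greatest fixpoint, start Z0 = {t0, t1, t3, t4, t5, t6, t8}, keep only states in Sat with every successor in Z. Z1 = {t0, t1, t3, t5, t8}; Z2 = {t0, t1, t3, t8}; Z3 = {t1, t3, t8}; fixed.
Sat(AG (p ∨ a)) = {t1, t3, t8}
EF (AG (p ∨ a)): least fixpoint, start Z0 = {t1, t3, t8}, add states with some successor in Z. Z1 = {t1, t3, t5, t6, t8}; Z2 = {t0, t1, t3, t4, t5, t6, t8}; fixed.
Sat(EF (AG (p ∨ a))) = {t0, t1, t3, t4, t5, t6, t8}
A[p U EF (AG (p ∨ a))]: least fixpoint, start Z0 = Sat(EF (AG (p ∨ a))) = {t0, t1, t3, t4, t5, t6, t8}, add states in Sat(p) with every successor in Z. Already a fixed point.
Sat(A[p U EF (AG (p ∨ a))]) = {t0, t1, t3, t4, t5, t6, t8}
t2 ∉ Sat(A[p U EF (AG (p ∨ a))]) = {t0, t1, t3, t4, t5, t6, t8}, so the formula does not hold at t2.

No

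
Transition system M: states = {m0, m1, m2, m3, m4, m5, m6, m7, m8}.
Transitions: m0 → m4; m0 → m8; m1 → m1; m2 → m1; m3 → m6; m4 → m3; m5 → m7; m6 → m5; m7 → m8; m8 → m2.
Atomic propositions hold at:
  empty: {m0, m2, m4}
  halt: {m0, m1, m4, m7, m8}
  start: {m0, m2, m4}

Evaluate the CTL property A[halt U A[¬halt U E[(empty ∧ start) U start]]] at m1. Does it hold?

Sat(¬halt) = {m2, m3, m5, m6}
Sat(empty ∧ start) = {m0, m2, m4}
E[(empty ∧ start) U start]: least fixpoint, start Z0 = Sat(start) = {m0, m2, m4}, add states in Sat(empty ∧ start) with some successor in Z. Already a fixed point.
Sat(E[(empty ∧ start) U start]) = {m0, m2, m4}
A[¬halt U E[(empty ∧ start) U start]]: least fixpoint, start Z0 = Sat(E[(empty ∧ start) U start]) = {m0, m2, m4}, add states in Sat(¬halt) with every successor in Z. Already a fixed point.
Sat(A[¬halt U E[(empty ∧ start) U start]]) = {m0, m2, m4}
A[halt U A[¬halt U E[(empty ∧ start) U start]]]: least fixpoint, start Z0 = Sat(A[¬halt U E[(empty ∧ start) U start]]) = {m0, m2, m4}, add states in Sat(halt) with every successor in Z. Z1 = {m0, m2, m4, m8}; Z2 = {m0, m2, m4, m7, m8}; fixed.
Sat(A[halt U A[¬halt U E[(empty ∧ start) U start]]]) = {m0, m2, m4, m7, m8}
m1 ∉ Sat(A[halt U A[¬halt U E[(empty ∧ start) U start]]]) = {m0, m2, m4, m7, m8}, so the formula does not hold at m1.

No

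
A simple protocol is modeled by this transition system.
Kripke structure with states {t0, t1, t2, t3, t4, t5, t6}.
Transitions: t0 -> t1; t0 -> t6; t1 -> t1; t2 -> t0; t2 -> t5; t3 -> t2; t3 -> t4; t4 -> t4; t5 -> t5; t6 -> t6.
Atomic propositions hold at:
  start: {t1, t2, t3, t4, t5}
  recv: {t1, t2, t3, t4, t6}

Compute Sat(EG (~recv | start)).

{t0, t1, t2, t3, t4, t5}

Sat(~recv) = {t0, t5}
Sat(~recv | start) = {t0, t1, t2, t3, t4, t5}
EG (~recv | start): greatest fixpoint, start Z0 = {t0, t1, t2, t3, t4, t5}, keep only states in Sat with some successor in Z. Already a fixed point.
Sat(EG (~recv | start)) = {t0, t1, t2, t3, t4, t5}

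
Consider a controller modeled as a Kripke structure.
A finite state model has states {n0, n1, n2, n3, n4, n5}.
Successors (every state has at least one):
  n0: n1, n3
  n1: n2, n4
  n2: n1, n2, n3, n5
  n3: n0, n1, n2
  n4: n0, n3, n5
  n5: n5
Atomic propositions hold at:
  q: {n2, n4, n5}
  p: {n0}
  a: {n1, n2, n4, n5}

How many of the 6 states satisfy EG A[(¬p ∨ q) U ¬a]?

Sat(¬p) = {n1, n2, n3, n4, n5}
Sat(¬p ∨ q) = {n1, n2, n3, n4, n5}
Sat(¬a) = {n0, n3}
A[(¬p ∨ q) U ¬a]: least fixpoint, start Z0 = Sat(¬a) = {n0, n3}, add states in Sat(¬p ∨ q) with every successor in Z. Already a fixed point.
Sat(A[(¬p ∨ q) U ¬a]) = {n0, n3}
EG A[(¬p ∨ q) U ¬a]: greatest fixpoint, start Z0 = {n0, n3}, keep only states in Sat with some successor in Z. Already a fixed point.
Sat(EG A[(¬p ∨ q) U ¬a]) = {n0, n3}
|Sat(EG A[(¬p ∨ q) U ¬a])| = |{n0, n3}| = 2.

2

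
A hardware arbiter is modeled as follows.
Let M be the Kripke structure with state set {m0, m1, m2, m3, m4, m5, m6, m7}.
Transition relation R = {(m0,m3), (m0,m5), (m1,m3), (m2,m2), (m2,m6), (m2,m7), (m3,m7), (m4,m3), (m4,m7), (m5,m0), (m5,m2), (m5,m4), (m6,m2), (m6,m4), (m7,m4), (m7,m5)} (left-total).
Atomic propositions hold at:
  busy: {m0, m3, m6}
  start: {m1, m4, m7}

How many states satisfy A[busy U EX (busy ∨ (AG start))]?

AG start: greatest fixpoint, start Z0 = {m1, m4, m7}, keep only states in Sat with every successor in Z. Z1 = ∅; fixed.
Sat(AG start) = ∅
Sat(busy ∨ (AG start)) = {m0, m3, m6}
Sat(EX (busy ∨ (AG start))) = {s : some successor in {m0, m3, m6}} = {m0, m1, m2, m4, m5}
A[busy U EX (busy ∨ (AG start))]: least fixpoint, start Z0 = Sat(EX (busy ∨ (AG start))) = {m0, m1, m2, m4, m5}, add states in Sat(busy) with every successor in Z. Z1 = {m0, m1, m2, m4, m5, m6}; fixed.
Sat(A[busy U EX (busy ∨ (AG start))]) = {m0, m1, m2, m4, m5, m6}
|Sat(A[busy U EX (busy ∨ (AG start))])| = |{m0, m1, m2, m4, m5, m6}| = 6.

6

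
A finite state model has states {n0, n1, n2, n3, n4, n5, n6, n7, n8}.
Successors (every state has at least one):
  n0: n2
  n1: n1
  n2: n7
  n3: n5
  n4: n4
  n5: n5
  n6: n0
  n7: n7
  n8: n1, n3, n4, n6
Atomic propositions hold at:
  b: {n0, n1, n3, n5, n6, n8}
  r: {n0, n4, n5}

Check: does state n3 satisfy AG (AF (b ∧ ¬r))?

Sat(¬r) = {n1, n2, n3, n6, n7, n8}
Sat(b ∧ ¬r) = {n1, n3, n6, n8}
AF (b ∧ ¬r): least fixpoint, start Z0 = {n1, n3, n6, n8}, add states with every successor in Z. Already a fixed point.
Sat(AF (b ∧ ¬r)) = {n1, n3, n6, n8}
AG (AF (b ∧ ¬r)): greatest fixpoint, start Z0 = {n1, n3, n6, n8}, keep only states in Sat with every successor in Z. Z1 = {n1}; fixed.
Sat(AG (AF (b ∧ ¬r))) = {n1}
n3 ∉ Sat(AG (AF (b ∧ ¬r))) = {n1}, so the formula does not hold at n3.

No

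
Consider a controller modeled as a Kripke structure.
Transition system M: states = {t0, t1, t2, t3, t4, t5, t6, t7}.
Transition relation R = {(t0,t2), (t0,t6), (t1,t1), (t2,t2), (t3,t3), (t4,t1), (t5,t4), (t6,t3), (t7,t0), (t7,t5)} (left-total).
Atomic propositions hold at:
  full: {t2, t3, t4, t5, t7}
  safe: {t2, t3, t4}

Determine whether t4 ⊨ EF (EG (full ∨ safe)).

No

Sat(full ∨ safe) = {t2, t3, t4, t5, t7}
EG (full ∨ safe): greatest fixpoint, start Z0 = {t2, t3, t4, t5, t7}, keep only states in Sat with some successor in Z. Z1 = {t2, t3, t5, t7}; Z2 = {t2, t3, t7}; Z3 = {t2, t3}; fixed.
Sat(EG (full ∨ safe)) = {t2, t3}
EF (EG (full ∨ safe)): least fixpoint, start Z0 = {t2, t3}, add states with some successor in Z. Z1 = {t0, t2, t3, t6}; Z2 = {t0, t2, t3, t6, t7}; fixed.
Sat(EF (EG (full ∨ safe))) = {t0, t2, t3, t6, t7}
t4 ∉ Sat(EF (EG (full ∨ safe))) = {t0, t2, t3, t6, t7}, so the formula does not hold at t4.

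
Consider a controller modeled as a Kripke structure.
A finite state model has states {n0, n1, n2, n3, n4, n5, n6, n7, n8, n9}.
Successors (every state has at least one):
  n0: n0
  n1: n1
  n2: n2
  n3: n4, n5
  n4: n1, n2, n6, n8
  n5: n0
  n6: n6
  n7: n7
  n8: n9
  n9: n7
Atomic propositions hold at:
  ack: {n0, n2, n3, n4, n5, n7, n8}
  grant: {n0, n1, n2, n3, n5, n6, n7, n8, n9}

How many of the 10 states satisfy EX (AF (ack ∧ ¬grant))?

1

Sat(¬grant) = {n4}
Sat(ack ∧ ¬grant) = {n4}
AF (ack ∧ ¬grant): least fixpoint, start Z0 = {n4}, add states with every successor in Z. Already a fixed point.
Sat(AF (ack ∧ ¬grant)) = {n4}
Sat(EX (AF (ack ∧ ¬grant))) = {s : some successor in {n4}} = {n3}
|Sat(EX (AF (ack ∧ ¬grant)))| = |{n3}| = 1.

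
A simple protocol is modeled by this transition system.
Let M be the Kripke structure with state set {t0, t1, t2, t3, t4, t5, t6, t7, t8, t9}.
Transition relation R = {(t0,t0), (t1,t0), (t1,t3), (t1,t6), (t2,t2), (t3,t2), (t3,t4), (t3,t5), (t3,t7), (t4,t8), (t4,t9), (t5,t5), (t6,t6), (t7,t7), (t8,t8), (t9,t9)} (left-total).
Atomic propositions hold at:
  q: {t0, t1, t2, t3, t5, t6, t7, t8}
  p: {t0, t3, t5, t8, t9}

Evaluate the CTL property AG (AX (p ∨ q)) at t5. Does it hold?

Yes

Sat(p ∨ q) = {t0, t1, t2, t3, t5, t6, t7, t8, t9}
Sat(AX (p ∨ q)) = {s : every successor in {t0, t1, t2, t3, t5, t6, t7, t8, t9}} = {t0, t1, t2, t4, t5, t6, t7, t8, t9}
AG (AX (p ∨ q)): greatest fixpoint, start Z0 = {t0, t1, t2, t4, t5, t6, t7, t8, t9}, keep only states in Sat with every successor in Z. Z1 = {t0, t2, t4, t5, t6, t7, t8, t9}; fixed.
Sat(AG (AX (p ∨ q))) = {t0, t2, t4, t5, t6, t7, t8, t9}
t5 ∈ Sat(AG (AX (p ∨ q))) = {t0, t2, t4, t5, t6, t7, t8, t9}, so the formula holds at t5.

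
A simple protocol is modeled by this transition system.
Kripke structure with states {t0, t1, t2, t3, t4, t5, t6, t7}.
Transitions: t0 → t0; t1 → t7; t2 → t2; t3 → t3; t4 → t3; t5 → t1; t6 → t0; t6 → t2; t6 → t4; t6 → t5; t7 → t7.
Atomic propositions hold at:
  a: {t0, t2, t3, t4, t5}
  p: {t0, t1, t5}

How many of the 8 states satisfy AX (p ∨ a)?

6

Sat(p ∨ a) = {t0, t1, t2, t3, t4, t5}
Sat(AX (p ∨ a)) = {s : every successor in {t0, t1, t2, t3, t4, t5}} = {t0, t2, t3, t4, t5, t6}
|Sat(AX (p ∨ a))| = |{t0, t2, t3, t4, t5, t6}| = 6.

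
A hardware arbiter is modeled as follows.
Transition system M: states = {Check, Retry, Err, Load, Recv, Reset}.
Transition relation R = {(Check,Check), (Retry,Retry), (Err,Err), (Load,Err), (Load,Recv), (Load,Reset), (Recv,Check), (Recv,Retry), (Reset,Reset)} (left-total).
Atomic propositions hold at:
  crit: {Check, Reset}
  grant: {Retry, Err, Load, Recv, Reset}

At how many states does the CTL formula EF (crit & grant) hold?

Sat(crit & grant) = {Reset}
EF (crit & grant): least fixpoint, start Z0 = {Reset}, add states with some successor in Z. Z1 = {Load, Reset}; fixed.
Sat(EF (crit & grant)) = {Load, Reset}
|Sat(EF (crit & grant))| = |{Load, Reset}| = 2.

2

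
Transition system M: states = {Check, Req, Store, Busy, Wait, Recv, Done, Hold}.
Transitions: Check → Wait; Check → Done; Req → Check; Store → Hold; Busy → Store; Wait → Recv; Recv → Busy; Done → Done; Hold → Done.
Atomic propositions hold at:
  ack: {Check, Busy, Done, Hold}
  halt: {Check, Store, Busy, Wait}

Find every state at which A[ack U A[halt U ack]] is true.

{Check, Store, Busy, Done, Hold}

A[halt U ack]: least fixpoint, start Z0 = Sat(ack) = {Check, Busy, Done, Hold}, add states in Sat(halt) with every successor in Z. Z1 = {Check, Store, Busy, Done, Hold}; fixed.
Sat(A[halt U ack]) = {Check, Store, Busy, Done, Hold}
A[ack U A[halt U ack]]: least fixpoint, start Z0 = Sat(A[halt U ack]) = {Check, Store, Busy, Done, Hold}, add states in Sat(ack) with every successor in Z. Already a fixed point.
Sat(A[ack U A[halt U ack]]) = {Check, Store, Busy, Done, Hold}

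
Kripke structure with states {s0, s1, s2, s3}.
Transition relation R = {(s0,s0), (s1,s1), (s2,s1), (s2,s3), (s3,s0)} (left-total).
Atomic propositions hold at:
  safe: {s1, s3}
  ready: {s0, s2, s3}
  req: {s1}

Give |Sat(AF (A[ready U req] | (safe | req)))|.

3

A[ready U req]: least fixpoint, start Z0 = Sat(req) = {s1}, add states in Sat(ready) with every successor in Z. Already a fixed point.
Sat(A[ready U req]) = {s1}
Sat(safe | req) = {s1, s3}
Sat(A[ready U req] | (safe | req)) = {s1, s3}
AF (A[ready U req] | (safe | req)): least fixpoint, start Z0 = {s1, s3}, add states with every successor in Z. Z1 = {s1, s2, s3}; fixed.
Sat(AF (A[ready U req] | (safe | req))) = {s1, s2, s3}
|Sat(AF (A[ready U req] | (safe | req)))| = |{s1, s2, s3}| = 3.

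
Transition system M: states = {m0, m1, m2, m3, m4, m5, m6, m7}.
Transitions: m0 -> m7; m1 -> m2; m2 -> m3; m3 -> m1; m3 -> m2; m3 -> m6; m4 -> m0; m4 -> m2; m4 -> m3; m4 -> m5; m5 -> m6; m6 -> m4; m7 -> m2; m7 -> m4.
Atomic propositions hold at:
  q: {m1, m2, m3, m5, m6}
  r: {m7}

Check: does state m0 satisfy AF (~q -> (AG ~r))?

No

Sat(~q) = {m0, m4, m7}
Sat(~r) = {m0, m1, m2, m3, m4, m5, m6}
AG ~r: greatest fixpoint, start Z0 = {m0, m1, m2, m3, m4, m5, m6}, keep only states in Sat with every successor in Z. Z1 = {m1, m2, m3, m4, m5, m6}; Z2 = {m1, m2, m3, m5, m6}; Z3 = {m1, m2, m3, m5}; Z4 = {m1, m2}; Z5 = {m1}; Z6 = ∅; fixed.
Sat(AG ~r) = ∅
Sat(~q -> (AG ~r)) = {m1, m2, m3, m5, m6}
AF (~q -> (AG ~r)): least fixpoint, start Z0 = {m1, m2, m3, m5, m6}, add states with every successor in Z. Already a fixed point.
Sat(AF (~q -> (AG ~r))) = {m1, m2, m3, m5, m6}
m0 ∉ Sat(AF (~q -> (AG ~r))) = {m1, m2, m3, m5, m6}, so the formula does not hold at m0.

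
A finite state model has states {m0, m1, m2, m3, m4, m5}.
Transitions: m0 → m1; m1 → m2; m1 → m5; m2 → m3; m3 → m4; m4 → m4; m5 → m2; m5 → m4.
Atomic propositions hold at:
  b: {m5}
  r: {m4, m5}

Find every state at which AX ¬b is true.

{m0, m2, m3, m4, m5}

Sat(¬b) = {m0, m1, m2, m3, m4}
Sat(AX ¬b) = {s : every successor in {m0, m1, m2, m3, m4}} = {m0, m2, m3, m4, m5}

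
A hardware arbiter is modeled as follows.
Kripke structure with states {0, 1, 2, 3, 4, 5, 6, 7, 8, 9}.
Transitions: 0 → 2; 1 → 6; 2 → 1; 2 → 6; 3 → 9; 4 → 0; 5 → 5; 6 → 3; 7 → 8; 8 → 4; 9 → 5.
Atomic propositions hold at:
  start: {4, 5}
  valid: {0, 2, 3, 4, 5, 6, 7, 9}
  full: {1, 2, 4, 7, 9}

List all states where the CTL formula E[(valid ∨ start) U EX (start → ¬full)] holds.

{0, 1, 2, 3, 4, 5, 6, 7, 9}

Sat(valid ∨ start) = {0, 2, 3, 4, 5, 6, 7, 9}
Sat(¬full) = {0, 3, 5, 6, 8}
Sat(start → ¬full) = {0, 1, 2, 3, 5, 6, 7, 8, 9}
Sat(EX (start → ¬full)) = {s : some successor in {0, 1, 2, 3, 5, 6, 7, 8, 9}} = {0, 1, 2, 3, 4, 5, 6, 7, 9}
E[(valid ∨ start) U EX (start → ¬full)]: least fixpoint, start Z0 = Sat(EX (start → ¬full)) = {0, 1, 2, 3, 4, 5, 6, 7, 9}, add states in Sat(valid ∨ start) with some successor in Z. Already a fixed point.
Sat(E[(valid ∨ start) U EX (start → ¬full)]) = {0, 1, 2, 3, 4, 5, 6, 7, 9}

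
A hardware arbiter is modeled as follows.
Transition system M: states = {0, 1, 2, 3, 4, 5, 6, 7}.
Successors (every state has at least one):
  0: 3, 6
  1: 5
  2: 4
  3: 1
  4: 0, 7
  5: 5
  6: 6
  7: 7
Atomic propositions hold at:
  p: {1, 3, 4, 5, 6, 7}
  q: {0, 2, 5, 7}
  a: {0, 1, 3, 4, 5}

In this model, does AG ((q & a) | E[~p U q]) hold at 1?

No

Sat(q & a) = {0, 5}
Sat(~p) = {0, 2}
E[~p U q]: least fixpoint, start Z0 = Sat(q) = {0, 2, 5, 7}, add states in Sat(~p) with some successor in Z. Already a fixed point.
Sat(E[~p U q]) = {0, 2, 5, 7}
Sat((q & a) | E[~p U q]) = {0, 2, 5, 7}
AG ((q & a) | E[~p U q]): greatest fixpoint, start Z0 = {0, 2, 5, 7}, keep only states in Sat with every successor in Z. Z1 = {5, 7}; fixed.
Sat(AG ((q & a) | E[~p U q])) = {5, 7}
1 ∉ Sat(AG ((q & a) | E[~p U q])) = {5, 7}, so the formula does not hold at 1.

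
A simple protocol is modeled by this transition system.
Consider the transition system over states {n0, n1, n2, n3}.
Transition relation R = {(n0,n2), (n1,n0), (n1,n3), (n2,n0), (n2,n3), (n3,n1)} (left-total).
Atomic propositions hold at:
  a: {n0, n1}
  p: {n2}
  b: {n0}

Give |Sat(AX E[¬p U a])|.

Sat(¬p) = {n0, n1, n3}
E[¬p U a]: least fixpoint, start Z0 = Sat(a) = {n0, n1}, add states in Sat(¬p) with some successor in Z. Z1 = {n0, n1, n3}; fixed.
Sat(E[¬p U a]) = {n0, n1, n3}
Sat(AX E[¬p U a]) = {s : every successor in {n0, n1, n3}} = {n1, n2, n3}
|Sat(AX E[¬p U a])| = |{n1, n2, n3}| = 3.

3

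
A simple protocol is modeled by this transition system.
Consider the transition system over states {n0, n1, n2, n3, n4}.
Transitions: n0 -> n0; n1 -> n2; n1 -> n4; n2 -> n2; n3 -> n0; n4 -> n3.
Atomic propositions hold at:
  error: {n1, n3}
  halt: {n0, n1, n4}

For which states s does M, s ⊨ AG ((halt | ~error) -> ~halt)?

{n2}

Sat(~error) = {n0, n2, n4}
Sat(halt | ~error) = {n0, n1, n2, n4}
Sat(~halt) = {n2, n3}
Sat((halt | ~error) -> ~halt) = {n2, n3}
AG ((halt | ~error) -> ~halt): greatest fixpoint, start Z0 = {n2, n3}, keep only states in Sat with every successor in Z. Z1 = {n2}; fixed.
Sat(AG ((halt | ~error) -> ~halt)) = {n2}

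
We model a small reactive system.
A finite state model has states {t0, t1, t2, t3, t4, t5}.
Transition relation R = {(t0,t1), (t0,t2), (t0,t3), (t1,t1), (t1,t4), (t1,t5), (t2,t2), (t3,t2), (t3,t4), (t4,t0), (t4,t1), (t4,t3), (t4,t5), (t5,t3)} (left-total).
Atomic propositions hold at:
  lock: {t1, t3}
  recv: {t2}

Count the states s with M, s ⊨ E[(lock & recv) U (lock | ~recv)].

5

Sat(lock & recv) = ∅
Sat(~recv) = {t0, t1, t3, t4, t5}
Sat(lock | ~recv) = {t0, t1, t3, t4, t5}
E[(lock & recv) U (lock | ~recv)]: least fixpoint, start Z0 = Sat((lock | ~recv)) = {t0, t1, t3, t4, t5}, add states in Sat(lock & recv) with some successor in Z. Already a fixed point.
Sat(E[(lock & recv) U (lock | ~recv)]) = {t0, t1, t3, t4, t5}
|Sat(E[(lock & recv) U (lock | ~recv)])| = |{t0, t1, t3, t4, t5}| = 5.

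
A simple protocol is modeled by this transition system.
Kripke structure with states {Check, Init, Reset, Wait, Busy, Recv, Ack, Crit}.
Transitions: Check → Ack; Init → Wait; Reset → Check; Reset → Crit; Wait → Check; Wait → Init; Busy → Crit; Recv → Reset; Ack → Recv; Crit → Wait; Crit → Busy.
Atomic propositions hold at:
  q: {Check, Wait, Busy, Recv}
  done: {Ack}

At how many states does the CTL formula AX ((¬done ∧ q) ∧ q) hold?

Sat(¬done) = {Check, Init, Reset, Wait, Busy, Recv, Crit}
Sat(¬done ∧ q) = {Check, Wait, Busy, Recv}
Sat((¬done ∧ q) ∧ q) = {Check, Wait, Busy, Recv}
Sat(AX ((¬done ∧ q) ∧ q)) = {s : every successor in {Check, Wait, Busy, Recv}} = {Init, Ack, Crit}
|Sat(AX ((¬done ∧ q) ∧ q))| = |{Init, Ack, Crit}| = 3.

3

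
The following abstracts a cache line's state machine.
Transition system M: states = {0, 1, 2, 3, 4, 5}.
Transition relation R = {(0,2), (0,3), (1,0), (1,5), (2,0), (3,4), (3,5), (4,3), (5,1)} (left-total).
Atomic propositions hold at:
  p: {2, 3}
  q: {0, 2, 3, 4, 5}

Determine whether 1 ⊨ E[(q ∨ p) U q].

No

Sat(q ∨ p) = {0, 2, 3, 4, 5}
E[(q ∨ p) U q]: least fixpoint, start Z0 = Sat(q) = {0, 2, 3, 4, 5}, add states in Sat(q ∨ p) with some successor in Z. Already a fixed point.
Sat(E[(q ∨ p) U q]) = {0, 2, 3, 4, 5}
1 ∉ Sat(E[(q ∨ p) U q]) = {0, 2, 3, 4, 5}, so the formula does not hold at 1.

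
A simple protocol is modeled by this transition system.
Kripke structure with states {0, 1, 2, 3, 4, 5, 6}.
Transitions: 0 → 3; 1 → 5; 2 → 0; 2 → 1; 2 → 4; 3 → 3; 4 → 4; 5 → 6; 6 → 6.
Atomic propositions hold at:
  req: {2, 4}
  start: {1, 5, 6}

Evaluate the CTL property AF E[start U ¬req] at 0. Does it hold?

Sat(¬req) = {0, 1, 3, 5, 6}
E[start U ¬req]: least fixpoint, start Z0 = Sat(¬req) = {0, 1, 3, 5, 6}, add states in Sat(start) with some successor in Z. Already a fixed point.
Sat(E[start U ¬req]) = {0, 1, 3, 5, 6}
AF E[start U ¬req]: least fixpoint, start Z0 = {0, 1, 3, 5, 6}, add states with every successor in Z. Already a fixed point.
Sat(AF E[start U ¬req]) = {0, 1, 3, 5, 6}
0 ∈ Sat(AF E[start U ¬req]) = {0, 1, 3, 5, 6}, so the formula holds at 0.

Yes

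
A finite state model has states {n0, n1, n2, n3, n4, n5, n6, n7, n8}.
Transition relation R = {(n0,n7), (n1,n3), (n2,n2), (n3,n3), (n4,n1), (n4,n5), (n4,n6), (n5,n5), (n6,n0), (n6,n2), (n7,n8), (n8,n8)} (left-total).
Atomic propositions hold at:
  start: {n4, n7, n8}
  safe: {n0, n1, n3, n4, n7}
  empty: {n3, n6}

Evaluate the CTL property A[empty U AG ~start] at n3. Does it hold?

Sat(~start) = {n0, n1, n2, n3, n5, n6}
AG ~start: greatest fixpoint, start Z0 = {n0, n1, n2, n3, n5, n6}, keep only states in Sat with every successor in Z. Z1 = {n1, n2, n3, n5, n6}; Z2 = {n1, n2, n3, n5}; fixed.
Sat(AG ~start) = {n1, n2, n3, n5}
A[empty U AG ~start]: least fixpoint, start Z0 = Sat(AG ~start) = {n1, n2, n3, n5}, add states in Sat(empty) with every successor in Z. Already a fixed point.
Sat(A[empty U AG ~start]) = {n1, n2, n3, n5}
n3 ∈ Sat(A[empty U AG ~start]) = {n1, n2, n3, n5}, so the formula holds at n3.

Yes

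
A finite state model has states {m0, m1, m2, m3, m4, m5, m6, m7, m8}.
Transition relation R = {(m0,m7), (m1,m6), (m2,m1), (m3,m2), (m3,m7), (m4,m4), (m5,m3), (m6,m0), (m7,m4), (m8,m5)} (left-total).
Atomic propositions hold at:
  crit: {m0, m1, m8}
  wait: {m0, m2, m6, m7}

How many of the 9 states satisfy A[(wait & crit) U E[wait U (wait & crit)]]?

2

Sat(wait & crit) = {m0}
E[wait U (wait & crit)]: least fixpoint, start Z0 = Sat((wait & crit)) = {m0}, add states in Sat(wait) with some successor in Z. Z1 = {m0, m6}; fixed.
Sat(E[wait U (wait & crit)]) = {m0, m6}
A[(wait & crit) U E[wait U (wait & crit)]]: least fixpoint, start Z0 = Sat(E[wait U (wait & crit)]) = {m0, m6}, add states in Sat(wait & crit) with every successor in Z. Already a fixed point.
Sat(A[(wait & crit) U E[wait U (wait & crit)]]) = {m0, m6}
|Sat(A[(wait & crit) U E[wait U (wait & crit)]])| = |{m0, m6}| = 2.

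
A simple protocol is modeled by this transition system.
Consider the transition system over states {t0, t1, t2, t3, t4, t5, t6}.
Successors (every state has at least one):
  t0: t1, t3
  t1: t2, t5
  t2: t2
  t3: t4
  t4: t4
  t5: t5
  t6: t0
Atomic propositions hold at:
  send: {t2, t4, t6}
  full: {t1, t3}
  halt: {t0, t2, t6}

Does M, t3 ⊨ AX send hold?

Yes

Sat(AX send) = {s : every successor in {t2, t4, t6}} = {t2, t3, t4}
t3 ∈ Sat(AX send) = {t2, t3, t4}, so the formula holds at t3.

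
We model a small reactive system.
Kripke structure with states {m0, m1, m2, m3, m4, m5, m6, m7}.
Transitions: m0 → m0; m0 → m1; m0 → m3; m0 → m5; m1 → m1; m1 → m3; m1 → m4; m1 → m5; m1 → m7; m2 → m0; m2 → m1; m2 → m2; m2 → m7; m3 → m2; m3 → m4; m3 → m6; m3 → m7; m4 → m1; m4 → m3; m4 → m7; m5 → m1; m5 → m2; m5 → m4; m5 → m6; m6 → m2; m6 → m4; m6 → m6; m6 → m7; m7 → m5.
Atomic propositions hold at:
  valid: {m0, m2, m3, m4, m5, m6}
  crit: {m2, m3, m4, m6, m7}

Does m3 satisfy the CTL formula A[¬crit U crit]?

Sat(¬crit) = {m0, m1, m5}
A[¬crit U crit]: least fixpoint, start Z0 = Sat(crit) = {m2, m3, m4, m6, m7}, add states in Sat(¬crit) with every successor in Z. Already a fixed point.
Sat(A[¬crit U crit]) = {m2, m3, m4, m6, m7}
m3 ∈ Sat(A[¬crit U crit]) = {m2, m3, m4, m6, m7}, so the formula holds at m3.

Yes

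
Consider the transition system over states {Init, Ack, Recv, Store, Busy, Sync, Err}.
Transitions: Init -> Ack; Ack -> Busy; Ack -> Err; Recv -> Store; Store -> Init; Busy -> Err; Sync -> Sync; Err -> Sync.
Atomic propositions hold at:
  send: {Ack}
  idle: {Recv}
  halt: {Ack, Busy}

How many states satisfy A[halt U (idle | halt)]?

Sat(idle | halt) = {Ack, Recv, Busy}
A[halt U (idle | halt)]: least fixpoint, start Z0 = Sat((idle | halt)) = {Ack, Recv, Busy}, add states in Sat(halt) with every successor in Z. Already a fixed point.
Sat(A[halt U (idle | halt)]) = {Ack, Recv, Busy}
|Sat(A[halt U (idle | halt)])| = |{Ack, Recv, Busy}| = 3.

3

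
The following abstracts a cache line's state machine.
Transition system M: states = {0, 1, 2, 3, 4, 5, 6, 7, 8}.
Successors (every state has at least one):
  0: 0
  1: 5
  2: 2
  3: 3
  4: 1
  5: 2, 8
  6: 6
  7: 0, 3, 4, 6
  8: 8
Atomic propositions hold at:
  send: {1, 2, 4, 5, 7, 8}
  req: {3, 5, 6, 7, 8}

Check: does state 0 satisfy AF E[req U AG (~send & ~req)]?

Yes

Sat(~send) = {0, 3, 6}
Sat(~req) = {0, 1, 2, 4}
Sat(~send & ~req) = {0}
AG (~send & ~req): greatest fixpoint, start Z0 = {0}, keep only states in Sat with every successor in Z. Already a fixed point.
Sat(AG (~send & ~req)) = {0}
E[req U AG (~send & ~req)]: least fixpoint, start Z0 = Sat(AG (~send & ~req)) = {0}, add states in Sat(req) with some successor in Z. Z1 = {0, 7}; fixed.
Sat(E[req U AG (~send & ~req)]) = {0, 7}
AF E[req U AG (~send & ~req)]: least fixpoint, start Z0 = {0, 7}, add states with every successor in Z. Already a fixed point.
Sat(AF E[req U AG (~send & ~req)]) = {0, 7}
0 ∈ Sat(AF E[req U AG (~send & ~req)]) = {0, 7}, so the formula holds at 0.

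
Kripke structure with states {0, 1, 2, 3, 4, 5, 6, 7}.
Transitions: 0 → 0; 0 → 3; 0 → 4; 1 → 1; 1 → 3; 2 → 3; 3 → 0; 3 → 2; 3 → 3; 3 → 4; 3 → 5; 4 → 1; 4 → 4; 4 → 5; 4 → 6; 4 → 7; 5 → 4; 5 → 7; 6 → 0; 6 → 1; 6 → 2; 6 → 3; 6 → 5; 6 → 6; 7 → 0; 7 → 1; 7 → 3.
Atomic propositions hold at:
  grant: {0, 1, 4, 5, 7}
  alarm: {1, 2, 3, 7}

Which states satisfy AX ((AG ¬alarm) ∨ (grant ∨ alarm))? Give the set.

Sat(¬alarm) = {0, 4, 5, 6}
AG ¬alarm: greatest fixpoint, start Z0 = {0, 4, 5, 6}, keep only states in Sat with every successor in Z. Z1 = ∅; fixed.
Sat(AG ¬alarm) = ∅
Sat(grant ∨ alarm) = {0, 1, 2, 3, 4, 5, 7}
Sat((AG ¬alarm) ∨ (grant ∨ alarm)) = {0, 1, 2, 3, 4, 5, 7}
Sat(AX ((AG ¬alarm) ∨ (grant ∨ alarm))) = {s : every successor in {0, 1, 2, 3, 4, 5, 7}} = {0, 1, 2, 3, 5, 7}

{0, 1, 2, 3, 5, 7}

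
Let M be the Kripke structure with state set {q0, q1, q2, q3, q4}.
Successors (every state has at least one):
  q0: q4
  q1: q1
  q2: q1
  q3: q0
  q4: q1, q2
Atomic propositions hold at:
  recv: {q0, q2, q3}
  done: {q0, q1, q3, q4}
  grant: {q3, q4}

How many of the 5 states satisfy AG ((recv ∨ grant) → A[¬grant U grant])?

Sat(recv ∨ grant) = {q0, q2, q3, q4}
Sat(¬grant) = {q0, q1, q2}
A[¬grant U grant]: least fixpoint, start Z0 = Sat(grant) = {q3, q4}, add states in Sat(¬grant) with every successor in Z. Z1 = {q0, q3, q4}; fixed.
Sat(A[¬grant U grant]) = {q0, q3, q4}
Sat((recv ∨ grant) → A[¬grant U grant]) = {q0, q1, q3, q4}
AG ((recv ∨ grant) → A[¬grant U grant]): greatest fixpoint, start Z0 = {q0, q1, q3, q4}, keep only states in Sat with every successor in Z. Z1 = {q0, q1, q3}; Z2 = {q1, q3}; Z3 = {q1}; fixed.
Sat(AG ((recv ∨ grant) → A[¬grant U grant])) = {q1}
|Sat(AG ((recv ∨ grant) → A[¬grant U grant]))| = |{q1}| = 1.

1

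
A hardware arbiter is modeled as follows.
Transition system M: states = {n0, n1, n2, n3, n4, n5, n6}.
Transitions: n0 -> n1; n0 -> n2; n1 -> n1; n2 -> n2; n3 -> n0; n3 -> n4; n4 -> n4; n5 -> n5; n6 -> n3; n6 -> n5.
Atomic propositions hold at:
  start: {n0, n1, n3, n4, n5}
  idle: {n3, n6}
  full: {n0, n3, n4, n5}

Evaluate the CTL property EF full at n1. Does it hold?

No

EF full: least fixpoint, start Z0 = {n0, n3, n4, n5}, add states with some successor in Z. Z1 = {n0, n3, n4, n5, n6}; fixed.
Sat(EF full) = {n0, n3, n4, n5, n6}
n1 ∉ Sat(EF full) = {n0, n3, n4, n5, n6}, so the formula does not hold at n1.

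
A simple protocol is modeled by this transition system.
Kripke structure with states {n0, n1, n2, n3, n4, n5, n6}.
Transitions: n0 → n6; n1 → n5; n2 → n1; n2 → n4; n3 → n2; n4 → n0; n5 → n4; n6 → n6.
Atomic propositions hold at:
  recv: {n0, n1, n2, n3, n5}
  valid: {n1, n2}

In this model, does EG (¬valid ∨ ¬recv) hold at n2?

Sat(¬valid) = {n0, n3, n4, n5, n6}
Sat(¬recv) = {n4, n6}
Sat(¬valid ∨ ¬recv) = {n0, n3, n4, n5, n6}
EG (¬valid ∨ ¬recv): greatest fixpoint, start Z0 = {n0, n3, n4, n5, n6}, keep only states in Sat with some successor in Z. Z1 = {n0, n4, n5, n6}; fixed.
Sat(EG (¬valid ∨ ¬recv)) = {n0, n4, n5, n6}
n2 ∉ Sat(EG (¬valid ∨ ¬recv)) = {n0, n4, n5, n6}, so the formula does not hold at n2.

No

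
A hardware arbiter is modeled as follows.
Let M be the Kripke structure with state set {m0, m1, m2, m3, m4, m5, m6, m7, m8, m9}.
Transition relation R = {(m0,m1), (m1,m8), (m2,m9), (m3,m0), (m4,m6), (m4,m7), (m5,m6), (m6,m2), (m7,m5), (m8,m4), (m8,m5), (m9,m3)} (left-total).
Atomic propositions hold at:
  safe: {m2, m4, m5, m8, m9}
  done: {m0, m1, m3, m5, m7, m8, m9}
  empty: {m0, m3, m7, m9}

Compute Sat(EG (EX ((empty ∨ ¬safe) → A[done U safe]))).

{m0, m1, m2, m3, m4, m6, m8, m9}

Sat(¬safe) = {m0, m1, m3, m6, m7}
Sat(empty ∨ ¬safe) = {m0, m1, m3, m6, m7, m9}
A[done U safe]: least fixpoint, start Z0 = Sat(safe) = {m2, m4, m5, m8, m9}, add states in Sat(done) with every successor in Z. Z1 = {m1, m2, m4, m5, m7, m8, m9}; Z2 = {m0, m1, m2, m4, m5, m7, m8, m9}; Z3 = {m0, m1, m2, m3, m4, m5, m7, m8, m9}; fixed.
Sat(A[done U safe]) = {m0, m1, m2, m3, m4, m5, m7, m8, m9}
Sat((empty ∨ ¬safe) → A[done U safe]) = {m0, m1, m2, m3, m4, m5, m7, m8, m9}
Sat(EX ((empty ∨ ¬safe) → A[done U safe])) = {s : some successor in {m0, m1, m2, m3, m4, m5, m7, m8, m9}} = {m0, m1, m2, m3, m4, m6, m7, m8, m9}
EG (EX ((empty ∨ ¬safe) → A[done U safe])): greatest fixpoint, start Z0 = {m0, m1, m2, m3, m4, m6, m7, m8, m9}, keep only states in Sat with some successor in Z. Z1 = {m0, m1, m2, m3, m4, m6, m8, m9}; fixed.
Sat(EG (EX ((empty ∨ ¬safe) → A[done U safe]))) = {m0, m1, m2, m3, m4, m6, m8, m9}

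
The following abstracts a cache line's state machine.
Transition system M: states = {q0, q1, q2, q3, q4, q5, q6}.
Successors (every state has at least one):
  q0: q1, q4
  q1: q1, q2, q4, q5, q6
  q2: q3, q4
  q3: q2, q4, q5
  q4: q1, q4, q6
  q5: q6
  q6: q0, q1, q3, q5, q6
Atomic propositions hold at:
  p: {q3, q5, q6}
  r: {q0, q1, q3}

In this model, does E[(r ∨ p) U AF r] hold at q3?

Yes

Sat(r ∨ p) = {q0, q1, q3, q5, q6}
AF r: least fixpoint, start Z0 = {q0, q1, q3}, add states with every successor in Z. Already a fixed point.
Sat(AF r) = {q0, q1, q3}
E[(r ∨ p) U AF r]: least fixpoint, start Z0 = Sat(AF r) = {q0, q1, q3}, add states in Sat(r ∨ p) with some successor in Z. Z1 = {q0, q1, q3, q6}; Z2 = {q0, q1, q3, q5, q6}; fixed.
Sat(E[(r ∨ p) U AF r]) = {q0, q1, q3, q5, q6}
q3 ∈ Sat(E[(r ∨ p) U AF r]) = {q0, q1, q3, q5, q6}, so the formula holds at q3.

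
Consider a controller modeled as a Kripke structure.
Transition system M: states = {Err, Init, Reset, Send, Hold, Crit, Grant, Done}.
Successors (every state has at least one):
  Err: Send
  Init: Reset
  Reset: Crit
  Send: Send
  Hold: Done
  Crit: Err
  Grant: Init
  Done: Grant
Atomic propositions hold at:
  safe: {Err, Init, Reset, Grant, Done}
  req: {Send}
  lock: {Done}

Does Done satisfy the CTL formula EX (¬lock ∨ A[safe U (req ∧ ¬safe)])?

Sat(¬lock) = {Err, Init, Reset, Send, Hold, Crit, Grant}
Sat(¬safe) = {Send, Hold, Crit}
Sat(req ∧ ¬safe) = {Send}
A[safe U (req ∧ ¬safe)]: least fixpoint, start Z0 = Sat((req ∧ ¬safe)) = {Send}, add states in Sat(safe) with every successor in Z. Z1 = {Err, Send}; fixed.
Sat(A[safe U (req ∧ ¬safe)]) = {Err, Send}
Sat(¬lock ∨ A[safe U (req ∧ ¬safe)]) = {Err, Init, Reset, Send, Hold, Crit, Grant}
Sat(EX (¬lock ∨ A[safe U (req ∧ ¬safe)])) = {s : some successor in {Err, Init, Reset, Send, Hold, Crit, Grant}} = {Err, Init, Reset, Send, Crit, Grant, Done}
Done ∈ Sat(EX (¬lock ∨ A[safe U (req ∧ ¬safe)])) = {Err, Init, Reset, Send, Crit, Grant, Done}, so the formula holds at Done.

Yes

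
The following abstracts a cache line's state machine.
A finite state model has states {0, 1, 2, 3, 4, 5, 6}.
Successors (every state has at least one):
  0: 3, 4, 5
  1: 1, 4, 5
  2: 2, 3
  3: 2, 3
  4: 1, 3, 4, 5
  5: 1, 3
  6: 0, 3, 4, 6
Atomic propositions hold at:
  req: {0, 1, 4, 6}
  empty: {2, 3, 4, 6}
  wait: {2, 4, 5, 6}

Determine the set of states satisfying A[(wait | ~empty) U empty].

{2, 3, 4, 6}

Sat(~empty) = {0, 1, 5}
Sat(wait | ~empty) = {0, 1, 2, 4, 5, 6}
A[(wait | ~empty) U empty]: least fixpoint, start Z0 = Sat(empty) = {2, 3, 4, 6}, add states in Sat(wait | ~empty) with every successor in Z. Already a fixed point.
Sat(A[(wait | ~empty) U empty]) = {2, 3, 4, 6}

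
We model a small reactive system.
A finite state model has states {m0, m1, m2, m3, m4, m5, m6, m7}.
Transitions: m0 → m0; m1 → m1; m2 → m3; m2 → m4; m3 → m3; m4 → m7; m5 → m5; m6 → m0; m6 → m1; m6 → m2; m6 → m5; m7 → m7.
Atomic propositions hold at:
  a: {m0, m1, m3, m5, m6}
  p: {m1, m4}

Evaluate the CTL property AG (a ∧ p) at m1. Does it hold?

Sat(a ∧ p) = {m1}
AG (a ∧ p): greatest fixpoint, start Z0 = {m1}, keep only states in Sat with every successor in Z. Already a fixed point.
Sat(AG (a ∧ p)) = {m1}
m1 ∈ Sat(AG (a ∧ p)) = {m1}, so the formula holds at m1.

Yes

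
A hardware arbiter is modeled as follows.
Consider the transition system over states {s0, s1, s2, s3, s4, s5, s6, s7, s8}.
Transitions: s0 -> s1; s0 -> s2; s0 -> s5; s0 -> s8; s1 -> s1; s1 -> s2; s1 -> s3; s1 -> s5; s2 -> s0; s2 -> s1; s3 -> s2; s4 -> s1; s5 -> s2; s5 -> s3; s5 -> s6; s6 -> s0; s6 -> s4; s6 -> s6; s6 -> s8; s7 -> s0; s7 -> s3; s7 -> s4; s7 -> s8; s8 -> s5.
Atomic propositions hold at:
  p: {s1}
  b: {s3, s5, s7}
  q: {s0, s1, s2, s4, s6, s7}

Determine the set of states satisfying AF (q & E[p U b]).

E[p U b]: least fixpoint, start Z0 = Sat(b) = {s3, s5, s7}, add states in Sat(p) with some successor in Z. Z1 = {s1, s3, s5, s7}; fixed.
Sat(E[p U b]) = {s1, s3, s5, s7}
Sat(q & E[p U b]) = {s1, s7}
AF (q & E[p U b]): least fixpoint, start Z0 = {s1, s7}, add states with every successor in Z. Z1 = {s1, s4, s7}; fixed.
Sat(AF (q & E[p U b])) = {s1, s4, s7}

{s1, s4, s7}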